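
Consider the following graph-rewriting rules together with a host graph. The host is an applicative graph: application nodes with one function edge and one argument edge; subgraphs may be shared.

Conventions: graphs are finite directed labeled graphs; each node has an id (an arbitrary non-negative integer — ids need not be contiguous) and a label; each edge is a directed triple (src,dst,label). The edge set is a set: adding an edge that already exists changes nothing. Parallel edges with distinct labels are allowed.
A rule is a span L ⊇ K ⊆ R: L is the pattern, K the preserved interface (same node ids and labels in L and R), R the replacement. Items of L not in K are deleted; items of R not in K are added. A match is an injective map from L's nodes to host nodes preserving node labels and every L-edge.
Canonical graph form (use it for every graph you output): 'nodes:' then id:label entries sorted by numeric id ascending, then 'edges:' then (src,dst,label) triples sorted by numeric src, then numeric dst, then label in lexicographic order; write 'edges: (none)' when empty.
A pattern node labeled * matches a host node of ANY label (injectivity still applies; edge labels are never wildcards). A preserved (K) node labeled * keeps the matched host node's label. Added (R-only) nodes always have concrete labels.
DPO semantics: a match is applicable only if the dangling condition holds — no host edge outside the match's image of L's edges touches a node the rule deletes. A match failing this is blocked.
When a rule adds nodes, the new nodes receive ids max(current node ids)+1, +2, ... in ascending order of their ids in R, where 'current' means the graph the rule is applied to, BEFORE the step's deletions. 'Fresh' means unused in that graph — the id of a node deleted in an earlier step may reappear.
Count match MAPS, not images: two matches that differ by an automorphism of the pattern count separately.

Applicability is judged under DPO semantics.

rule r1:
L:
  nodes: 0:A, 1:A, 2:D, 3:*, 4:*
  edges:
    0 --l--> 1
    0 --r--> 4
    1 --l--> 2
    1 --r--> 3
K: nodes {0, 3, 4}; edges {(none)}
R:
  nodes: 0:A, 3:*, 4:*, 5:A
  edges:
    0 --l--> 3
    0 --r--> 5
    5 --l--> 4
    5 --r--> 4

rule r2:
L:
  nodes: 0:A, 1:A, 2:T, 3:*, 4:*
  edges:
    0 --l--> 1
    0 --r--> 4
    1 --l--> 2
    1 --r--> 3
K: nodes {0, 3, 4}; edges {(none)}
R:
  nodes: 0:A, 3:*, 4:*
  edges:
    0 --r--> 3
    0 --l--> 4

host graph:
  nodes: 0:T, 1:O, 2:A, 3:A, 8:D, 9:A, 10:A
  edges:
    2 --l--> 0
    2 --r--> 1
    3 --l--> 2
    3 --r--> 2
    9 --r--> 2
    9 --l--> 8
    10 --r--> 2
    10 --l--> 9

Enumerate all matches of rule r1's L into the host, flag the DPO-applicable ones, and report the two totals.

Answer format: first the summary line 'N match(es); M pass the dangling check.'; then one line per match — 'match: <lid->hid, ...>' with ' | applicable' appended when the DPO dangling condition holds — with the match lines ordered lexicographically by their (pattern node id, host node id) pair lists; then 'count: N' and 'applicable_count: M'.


0 match(es); 0 pass the dangling check.
count: 0
applicable_count: 0


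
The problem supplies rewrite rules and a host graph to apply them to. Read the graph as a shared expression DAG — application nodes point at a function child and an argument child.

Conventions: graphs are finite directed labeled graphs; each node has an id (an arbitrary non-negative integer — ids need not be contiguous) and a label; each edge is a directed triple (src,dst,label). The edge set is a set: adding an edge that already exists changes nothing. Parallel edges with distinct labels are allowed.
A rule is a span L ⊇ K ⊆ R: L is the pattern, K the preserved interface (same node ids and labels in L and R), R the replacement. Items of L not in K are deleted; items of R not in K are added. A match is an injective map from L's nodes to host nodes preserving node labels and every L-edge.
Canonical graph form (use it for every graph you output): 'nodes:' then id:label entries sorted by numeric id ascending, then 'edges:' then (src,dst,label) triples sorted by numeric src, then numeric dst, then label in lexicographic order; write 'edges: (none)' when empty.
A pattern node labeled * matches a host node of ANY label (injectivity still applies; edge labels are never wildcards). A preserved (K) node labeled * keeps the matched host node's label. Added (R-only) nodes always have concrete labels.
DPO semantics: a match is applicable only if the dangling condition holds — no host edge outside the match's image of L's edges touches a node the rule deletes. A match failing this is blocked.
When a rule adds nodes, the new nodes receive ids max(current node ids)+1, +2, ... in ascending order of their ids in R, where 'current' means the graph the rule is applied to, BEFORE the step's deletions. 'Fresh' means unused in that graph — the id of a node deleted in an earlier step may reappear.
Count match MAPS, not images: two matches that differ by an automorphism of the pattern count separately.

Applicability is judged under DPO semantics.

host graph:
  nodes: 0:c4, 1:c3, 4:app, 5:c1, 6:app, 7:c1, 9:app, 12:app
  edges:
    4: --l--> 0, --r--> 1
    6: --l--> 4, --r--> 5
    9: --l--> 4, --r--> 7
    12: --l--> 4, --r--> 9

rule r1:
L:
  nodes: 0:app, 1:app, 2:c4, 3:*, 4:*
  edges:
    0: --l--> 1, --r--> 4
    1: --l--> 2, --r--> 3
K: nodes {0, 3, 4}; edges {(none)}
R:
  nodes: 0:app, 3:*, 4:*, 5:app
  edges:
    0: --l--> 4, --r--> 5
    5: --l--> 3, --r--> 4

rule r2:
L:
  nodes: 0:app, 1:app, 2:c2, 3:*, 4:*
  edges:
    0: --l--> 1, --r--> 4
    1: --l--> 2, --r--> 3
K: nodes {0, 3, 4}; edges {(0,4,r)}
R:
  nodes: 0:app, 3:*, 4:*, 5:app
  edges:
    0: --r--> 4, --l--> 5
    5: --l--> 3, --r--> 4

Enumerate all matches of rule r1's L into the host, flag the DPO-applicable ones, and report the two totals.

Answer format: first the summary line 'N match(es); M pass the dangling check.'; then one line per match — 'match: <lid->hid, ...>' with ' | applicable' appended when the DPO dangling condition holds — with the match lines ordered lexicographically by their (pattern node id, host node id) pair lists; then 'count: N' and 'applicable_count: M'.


3 match(es); 0 pass the dangling check.
match: 0->6, 1->4, 2->0, 3->1, 4->5
match: 0->9, 1->4, 2->0, 3->1, 4->7
match: 0->12, 1->4, 2->0, 3->1, 4->9
count: 3
applicable_count: 0


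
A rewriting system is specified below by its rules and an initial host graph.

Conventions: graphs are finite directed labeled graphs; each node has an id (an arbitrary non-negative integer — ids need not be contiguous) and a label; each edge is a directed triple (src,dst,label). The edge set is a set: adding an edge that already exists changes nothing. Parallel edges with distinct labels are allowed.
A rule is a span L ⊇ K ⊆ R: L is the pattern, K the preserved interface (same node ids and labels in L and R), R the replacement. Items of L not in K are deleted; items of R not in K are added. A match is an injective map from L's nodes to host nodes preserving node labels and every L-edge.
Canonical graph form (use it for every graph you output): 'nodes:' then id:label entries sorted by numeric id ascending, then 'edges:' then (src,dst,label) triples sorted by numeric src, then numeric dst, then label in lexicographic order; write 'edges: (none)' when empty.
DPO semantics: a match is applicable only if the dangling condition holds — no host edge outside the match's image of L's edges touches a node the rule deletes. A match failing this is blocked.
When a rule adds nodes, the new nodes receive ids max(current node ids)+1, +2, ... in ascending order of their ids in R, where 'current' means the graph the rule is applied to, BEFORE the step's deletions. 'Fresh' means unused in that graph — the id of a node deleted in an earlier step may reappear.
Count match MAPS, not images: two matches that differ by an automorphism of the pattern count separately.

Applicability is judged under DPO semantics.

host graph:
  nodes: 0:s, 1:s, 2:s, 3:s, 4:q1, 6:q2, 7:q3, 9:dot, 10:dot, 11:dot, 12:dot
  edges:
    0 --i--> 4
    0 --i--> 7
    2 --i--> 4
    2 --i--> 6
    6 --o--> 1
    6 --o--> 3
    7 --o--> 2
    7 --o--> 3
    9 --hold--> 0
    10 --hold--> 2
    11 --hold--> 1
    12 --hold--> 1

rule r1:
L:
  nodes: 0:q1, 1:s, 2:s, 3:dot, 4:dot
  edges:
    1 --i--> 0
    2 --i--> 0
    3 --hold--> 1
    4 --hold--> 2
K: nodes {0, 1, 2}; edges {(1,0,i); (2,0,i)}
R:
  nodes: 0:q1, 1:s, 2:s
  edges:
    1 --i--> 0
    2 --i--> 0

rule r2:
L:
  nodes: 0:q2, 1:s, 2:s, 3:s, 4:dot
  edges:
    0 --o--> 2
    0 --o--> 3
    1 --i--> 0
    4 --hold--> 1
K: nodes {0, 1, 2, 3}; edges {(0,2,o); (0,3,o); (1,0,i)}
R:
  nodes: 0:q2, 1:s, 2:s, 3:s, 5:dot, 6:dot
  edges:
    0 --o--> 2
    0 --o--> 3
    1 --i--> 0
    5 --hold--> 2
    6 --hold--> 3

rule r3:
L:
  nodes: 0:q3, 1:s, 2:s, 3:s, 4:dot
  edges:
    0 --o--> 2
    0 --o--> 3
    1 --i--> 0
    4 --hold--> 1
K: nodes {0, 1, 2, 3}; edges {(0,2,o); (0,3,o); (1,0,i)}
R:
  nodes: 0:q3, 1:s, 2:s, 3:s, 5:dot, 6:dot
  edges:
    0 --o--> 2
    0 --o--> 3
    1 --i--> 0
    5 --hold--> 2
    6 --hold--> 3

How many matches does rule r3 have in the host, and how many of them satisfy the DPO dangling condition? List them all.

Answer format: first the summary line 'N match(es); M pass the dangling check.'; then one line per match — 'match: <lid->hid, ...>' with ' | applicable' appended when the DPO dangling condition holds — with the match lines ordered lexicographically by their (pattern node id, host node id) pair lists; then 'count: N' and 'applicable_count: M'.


2 match(es); 2 pass the dangling check.
match: 0->7, 1->0, 2->2, 3->3, 4->9 | applicable
match: 0->7, 1->0, 2->3, 3->2, 4->9 | applicable
count: 2
applicable_count: 2


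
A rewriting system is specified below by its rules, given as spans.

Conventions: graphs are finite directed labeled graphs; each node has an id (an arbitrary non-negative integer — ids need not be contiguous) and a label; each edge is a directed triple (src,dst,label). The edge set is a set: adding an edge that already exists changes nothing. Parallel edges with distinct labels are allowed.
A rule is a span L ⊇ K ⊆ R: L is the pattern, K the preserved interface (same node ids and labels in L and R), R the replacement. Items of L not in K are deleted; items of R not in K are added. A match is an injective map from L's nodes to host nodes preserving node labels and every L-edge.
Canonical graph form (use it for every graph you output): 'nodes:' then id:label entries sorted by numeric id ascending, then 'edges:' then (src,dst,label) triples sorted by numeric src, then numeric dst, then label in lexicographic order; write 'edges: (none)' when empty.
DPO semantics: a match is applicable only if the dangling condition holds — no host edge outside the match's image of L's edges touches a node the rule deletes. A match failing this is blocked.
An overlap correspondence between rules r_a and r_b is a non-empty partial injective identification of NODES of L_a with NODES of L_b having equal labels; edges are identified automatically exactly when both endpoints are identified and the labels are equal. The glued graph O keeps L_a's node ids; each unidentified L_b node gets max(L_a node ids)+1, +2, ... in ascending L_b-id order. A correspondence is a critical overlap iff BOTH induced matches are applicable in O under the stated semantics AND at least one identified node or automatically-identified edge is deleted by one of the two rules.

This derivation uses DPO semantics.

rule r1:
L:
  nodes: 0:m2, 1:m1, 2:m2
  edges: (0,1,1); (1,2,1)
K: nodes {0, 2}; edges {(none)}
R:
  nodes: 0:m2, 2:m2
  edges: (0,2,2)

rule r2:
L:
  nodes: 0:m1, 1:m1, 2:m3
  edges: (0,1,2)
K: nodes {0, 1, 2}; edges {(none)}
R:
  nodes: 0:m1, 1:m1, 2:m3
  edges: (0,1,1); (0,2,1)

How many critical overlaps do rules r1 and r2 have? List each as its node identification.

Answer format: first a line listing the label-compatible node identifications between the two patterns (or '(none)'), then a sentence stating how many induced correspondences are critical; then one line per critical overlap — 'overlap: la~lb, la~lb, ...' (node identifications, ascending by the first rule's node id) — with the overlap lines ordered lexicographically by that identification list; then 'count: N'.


label-compatible node identifications between L(r1) and L(r2): 1~0, 1~1
0 of the induced correspondences are critical overlaps of r1 and r2.
count: 0


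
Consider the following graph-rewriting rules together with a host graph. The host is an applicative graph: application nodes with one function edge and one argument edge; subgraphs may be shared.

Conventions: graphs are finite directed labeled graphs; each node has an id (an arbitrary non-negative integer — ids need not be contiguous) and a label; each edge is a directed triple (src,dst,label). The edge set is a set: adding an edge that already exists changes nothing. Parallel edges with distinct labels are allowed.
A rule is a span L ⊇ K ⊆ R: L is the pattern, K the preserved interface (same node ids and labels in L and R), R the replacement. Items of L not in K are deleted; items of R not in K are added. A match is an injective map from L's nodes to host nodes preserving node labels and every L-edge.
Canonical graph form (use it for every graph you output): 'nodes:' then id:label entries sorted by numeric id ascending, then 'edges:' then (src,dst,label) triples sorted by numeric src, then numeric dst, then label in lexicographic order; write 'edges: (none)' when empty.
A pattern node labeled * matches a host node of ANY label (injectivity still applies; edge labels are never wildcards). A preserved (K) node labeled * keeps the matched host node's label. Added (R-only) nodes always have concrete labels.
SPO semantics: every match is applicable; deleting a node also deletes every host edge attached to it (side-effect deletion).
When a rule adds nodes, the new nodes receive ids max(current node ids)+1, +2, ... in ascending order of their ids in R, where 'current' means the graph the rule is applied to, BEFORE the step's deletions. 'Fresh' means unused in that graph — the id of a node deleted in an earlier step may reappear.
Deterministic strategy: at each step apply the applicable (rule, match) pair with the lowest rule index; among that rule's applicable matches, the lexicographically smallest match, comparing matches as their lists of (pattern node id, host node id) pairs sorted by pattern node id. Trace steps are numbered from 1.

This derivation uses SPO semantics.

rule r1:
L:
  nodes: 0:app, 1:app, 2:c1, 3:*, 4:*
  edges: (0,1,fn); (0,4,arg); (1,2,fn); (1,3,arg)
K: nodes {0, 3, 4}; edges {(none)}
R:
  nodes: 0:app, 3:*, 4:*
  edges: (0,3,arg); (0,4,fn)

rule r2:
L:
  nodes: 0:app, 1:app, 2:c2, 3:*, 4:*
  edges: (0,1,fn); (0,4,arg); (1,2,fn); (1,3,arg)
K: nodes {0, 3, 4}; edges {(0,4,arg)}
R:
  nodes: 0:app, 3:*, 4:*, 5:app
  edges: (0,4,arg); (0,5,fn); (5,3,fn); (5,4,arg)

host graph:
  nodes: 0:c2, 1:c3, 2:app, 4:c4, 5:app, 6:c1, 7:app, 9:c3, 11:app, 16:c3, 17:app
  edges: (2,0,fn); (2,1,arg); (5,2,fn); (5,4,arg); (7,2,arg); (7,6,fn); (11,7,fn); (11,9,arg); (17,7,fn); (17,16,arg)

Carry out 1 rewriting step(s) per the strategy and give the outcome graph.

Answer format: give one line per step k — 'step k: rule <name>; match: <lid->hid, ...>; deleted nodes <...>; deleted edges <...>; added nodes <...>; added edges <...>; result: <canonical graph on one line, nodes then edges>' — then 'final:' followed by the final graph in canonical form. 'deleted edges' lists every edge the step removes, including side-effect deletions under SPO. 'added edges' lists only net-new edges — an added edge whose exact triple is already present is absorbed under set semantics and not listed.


step 1: rule r1; match: 0->11, 1->7, 2->6, 3->2, 4->9; deleted nodes 6, 7; deleted edges (7,2,arg); (7,6,fn); (11,7,fn); (11,9,arg); (17,7,fn); added nodes (none); added edges (11,2,arg); (11,9,fn); result: nodes: 0:c2, 1:c3, 2:app, 4:c4, 5:app, 9:c3, 11:app, 16:c3, 17:app edges: (2,0,fn); (2,1,arg); (5,2,fn); (5,4,arg); (11,2,arg); (11,9,fn); (17,16,arg)
final:
nodes: 0:c2, 1:c3, 2:app, 4:c4, 5:app, 9:c3, 11:app, 16:c3, 17:app
edges: (2,0,fn); (2,1,arg); (5,2,fn); (5,4,arg); (11,2,arg); (11,9,fn); (17,16,arg)


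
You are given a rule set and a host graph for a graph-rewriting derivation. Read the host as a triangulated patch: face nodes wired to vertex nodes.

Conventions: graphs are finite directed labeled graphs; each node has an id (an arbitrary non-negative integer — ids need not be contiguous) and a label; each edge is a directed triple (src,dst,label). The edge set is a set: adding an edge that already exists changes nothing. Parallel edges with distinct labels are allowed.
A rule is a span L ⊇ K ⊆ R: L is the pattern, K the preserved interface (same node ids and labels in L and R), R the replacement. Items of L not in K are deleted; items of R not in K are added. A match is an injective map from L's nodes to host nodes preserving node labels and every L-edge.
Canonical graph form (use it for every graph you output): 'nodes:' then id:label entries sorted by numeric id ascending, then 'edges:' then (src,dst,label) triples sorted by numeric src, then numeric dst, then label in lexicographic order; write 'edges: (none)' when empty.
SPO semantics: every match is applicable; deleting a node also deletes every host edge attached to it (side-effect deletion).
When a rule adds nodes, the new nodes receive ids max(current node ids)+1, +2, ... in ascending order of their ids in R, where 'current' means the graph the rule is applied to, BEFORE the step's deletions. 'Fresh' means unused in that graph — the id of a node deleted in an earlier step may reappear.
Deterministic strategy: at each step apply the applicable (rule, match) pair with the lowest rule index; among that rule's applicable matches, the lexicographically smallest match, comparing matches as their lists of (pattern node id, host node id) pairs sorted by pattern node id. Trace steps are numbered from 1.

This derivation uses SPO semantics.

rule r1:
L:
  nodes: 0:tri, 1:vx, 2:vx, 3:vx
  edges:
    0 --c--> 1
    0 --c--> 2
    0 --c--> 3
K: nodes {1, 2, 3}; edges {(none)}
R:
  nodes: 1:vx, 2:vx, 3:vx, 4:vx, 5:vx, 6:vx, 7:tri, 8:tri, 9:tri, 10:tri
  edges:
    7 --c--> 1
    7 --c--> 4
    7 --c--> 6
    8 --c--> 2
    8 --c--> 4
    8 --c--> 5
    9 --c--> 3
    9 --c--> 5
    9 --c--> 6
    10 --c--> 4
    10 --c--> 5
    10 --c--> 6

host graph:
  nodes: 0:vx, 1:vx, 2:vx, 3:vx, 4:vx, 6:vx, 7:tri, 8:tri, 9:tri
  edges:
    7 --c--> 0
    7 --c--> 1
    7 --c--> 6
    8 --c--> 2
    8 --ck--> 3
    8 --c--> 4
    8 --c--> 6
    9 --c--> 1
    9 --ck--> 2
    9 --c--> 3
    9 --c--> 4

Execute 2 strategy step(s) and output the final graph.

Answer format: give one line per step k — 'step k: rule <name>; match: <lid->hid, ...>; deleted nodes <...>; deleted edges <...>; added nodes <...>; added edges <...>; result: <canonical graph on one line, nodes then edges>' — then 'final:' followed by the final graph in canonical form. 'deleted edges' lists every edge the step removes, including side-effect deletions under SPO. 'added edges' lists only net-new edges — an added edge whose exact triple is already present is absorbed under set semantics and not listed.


step 1: rule r1; match: 0->7, 1->0, 2->1, 3->6; deleted nodes 7; deleted edges (7,0,c); (7,1,c); (7,6,c); added nodes 10, 11, 12, 13, 14, 15, 16; added edges (13,0,c); (13,10,c); (13,12,c); (14,1,c); (14,10,c); (14,11,c); (15,6,c); (15,11,c); (15,12,c); (16,10,c); (16,11,c); (16,12,c); result: nodes: 0:vx, 1:vx, 2:vx, 3:vx, 4:vx, 6:vx, 8:tri, 9:tri, 10:vx, 11:vx, 12:vx, 13:tri, 14:tri, 15:tri, 16:tri edges: (8,2,c); (8,3,ck); (8,4,c); (8,6,c); (9,1,c); (9,2,ck); (9,3,c); (9,4,c); (13,0,c); (13,10,c); (13,12,c); (14,1,c); (14,10,c); (14,11,c); (15,6,c); (15,11,c); (15,12,c); (16,10,c); (16,11,c); (16,12,c)
step 2: rule r1; match: 0->8, 1->2, 2->4, 3->6; deleted nodes 8; deleted edges (8,2,c); (8,3,ck); (8,4,c); (8,6,c); added nodes 17, 18, 19, 20, 21, 22, 23; added edges (20,2,c); (20,17,c); (20,19,c); (21,4,c); (21,17,c); (21,18,c); (22,6,c); (22,18,c); (22,19,c); (23,17,c); (23,18,c); (23,19,c); result: nodes: 0:vx, 1:vx, 2:vx, 3:vx, 4:vx, 6:vx, 9:tri, 10:vx, 11:vx, 12:vx, 13:tri, 14:tri, 15:tri, 16:tri, 17:vx, 18:vx, 19:vx, 20:tri, 21:tri, 22:tri, 23:tri edges: (9,1,c); (9,2,ck); (9,3,c); (9,4,c); (13,0,c); (13,10,c); (13,12,c); (14,1,c); (14,10,c); (14,11,c); (15,6,c); (15,11,c); (15,12,c); (16,10,c); (16,11,c); (16,12,c); (20,2,c); (20,17,c); (20,19,c); (21,4,c); (21,17,c); (21,18,c); (22,6,c); (22,18,c); (22,19,c); (23,17,c); (23,18,c); (23,19,c)
final:
nodes: 0:vx, 1:vx, 2:vx, 3:vx, 4:vx, 6:vx, 9:tri, 10:vx, 11:vx, 12:vx, 13:tri, 14:tri, 15:tri, 16:tri, 17:vx, 18:vx, 19:vx, 20:tri, 21:tri, 22:tri, 23:tri
edges: (9,1,c); (9,2,ck); (9,3,c); (9,4,c); (13,0,c); (13,10,c); (13,12,c); (14,1,c); (14,10,c); (14,11,c); (15,6,c); (15,11,c); (15,12,c); (16,10,c); (16,11,c); (16,12,c); (20,2,c); (20,17,c); (20,19,c); (21,4,c); (21,17,c); (21,18,c); (22,6,c); (22,18,c); (22,19,c); (23,17,c); (23,18,c); (23,19,c)


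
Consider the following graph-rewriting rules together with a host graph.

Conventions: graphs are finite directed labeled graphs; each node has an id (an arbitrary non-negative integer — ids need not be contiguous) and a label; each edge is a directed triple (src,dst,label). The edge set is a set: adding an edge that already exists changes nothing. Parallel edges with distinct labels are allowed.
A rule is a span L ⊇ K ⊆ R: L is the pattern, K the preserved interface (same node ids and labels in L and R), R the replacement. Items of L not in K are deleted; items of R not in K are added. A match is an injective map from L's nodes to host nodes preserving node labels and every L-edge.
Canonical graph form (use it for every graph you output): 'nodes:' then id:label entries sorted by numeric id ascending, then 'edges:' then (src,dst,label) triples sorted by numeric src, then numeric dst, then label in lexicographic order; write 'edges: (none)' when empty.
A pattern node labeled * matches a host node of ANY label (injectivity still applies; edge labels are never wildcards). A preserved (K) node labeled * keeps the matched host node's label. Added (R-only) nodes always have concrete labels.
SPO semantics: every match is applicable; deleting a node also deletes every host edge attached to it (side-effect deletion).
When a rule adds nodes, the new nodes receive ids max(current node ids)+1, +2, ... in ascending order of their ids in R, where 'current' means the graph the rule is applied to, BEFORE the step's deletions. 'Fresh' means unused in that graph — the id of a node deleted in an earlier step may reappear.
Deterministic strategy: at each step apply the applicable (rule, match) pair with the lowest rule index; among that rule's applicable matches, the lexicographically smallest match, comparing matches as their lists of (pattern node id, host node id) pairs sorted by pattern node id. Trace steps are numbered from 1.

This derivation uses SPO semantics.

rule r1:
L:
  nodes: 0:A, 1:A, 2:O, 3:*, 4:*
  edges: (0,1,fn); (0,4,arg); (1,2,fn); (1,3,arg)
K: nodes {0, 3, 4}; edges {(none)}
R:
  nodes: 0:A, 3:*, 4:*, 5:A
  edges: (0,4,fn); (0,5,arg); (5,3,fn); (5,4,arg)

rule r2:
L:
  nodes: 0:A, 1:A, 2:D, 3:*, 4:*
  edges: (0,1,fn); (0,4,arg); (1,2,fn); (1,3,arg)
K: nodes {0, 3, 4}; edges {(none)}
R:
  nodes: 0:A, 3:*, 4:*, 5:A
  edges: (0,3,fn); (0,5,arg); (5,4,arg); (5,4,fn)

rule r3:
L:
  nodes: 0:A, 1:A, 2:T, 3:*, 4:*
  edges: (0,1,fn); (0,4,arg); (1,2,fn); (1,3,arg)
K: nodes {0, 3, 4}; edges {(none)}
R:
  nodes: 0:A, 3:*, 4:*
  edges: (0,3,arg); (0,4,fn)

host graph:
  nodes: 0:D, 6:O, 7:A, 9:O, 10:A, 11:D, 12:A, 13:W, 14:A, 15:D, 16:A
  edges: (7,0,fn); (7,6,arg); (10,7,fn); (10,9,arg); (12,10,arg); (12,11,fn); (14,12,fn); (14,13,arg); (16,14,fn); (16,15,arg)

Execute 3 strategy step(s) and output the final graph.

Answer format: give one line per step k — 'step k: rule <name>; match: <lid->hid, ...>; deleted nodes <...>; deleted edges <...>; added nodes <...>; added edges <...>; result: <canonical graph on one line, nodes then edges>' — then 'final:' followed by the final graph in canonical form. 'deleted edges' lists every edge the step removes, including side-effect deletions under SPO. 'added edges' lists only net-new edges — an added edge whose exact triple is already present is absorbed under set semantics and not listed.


step 1: rule r2; match: 0->10, 1->7, 2->0, 3->6, 4->9; deleted nodes 0, 7; deleted edges (7,0,fn); (7,6,arg); (10,7,fn); (10,9,arg); added nodes 17; added edges (10,6,fn); (10,17,arg); (17,9,arg); (17,9,fn); result: nodes: 6:O, 9:O, 10:A, 11:D, 12:A, 13:W, 14:A, 15:D, 16:A, 17:A edges: (10,6,fn); (10,17,arg); (12,10,arg); (12,11,fn); (14,12,fn); (14,13,arg); (16,14,fn); (16,15,arg); (17,9,arg); (17,9,fn)
step 2: rule r2; match: 0->14, 1->12, 2->11, 3->10, 4->13; deleted nodes 11, 12; deleted edges (12,10,arg); (12,11,fn); (14,12,fn); (14,13,arg); added nodes 18; added edges (14,10,fn); (14,18,arg); (18,13,arg); (18,13,fn); result: nodes: 6:O, 9:O, 10:A, 13:W, 14:A, 15:D, 16:A, 17:A, 18:A edges: (10,6,fn); (10,17,arg); (14,10,fn); (14,18,arg); (16,14,fn); (16,15,arg); (17,9,arg); (17,9,fn); (18,13,arg); (18,13,fn)
step 3: rule r1; match: 0->14, 1->10, 2->6, 3->17, 4->18; deleted nodes 6, 10; deleted edges (10,6,fn); (10,17,arg); (14,10,fn); (14,18,arg); added nodes 19; added edges (14,18,fn); (14,19,arg); (19,17,fn); (19,18,arg); result: nodes: 9:O, 13:W, 14:A, 15:D, 16:A, 17:A, 18:A, 19:A edges: (14,18,fn); (14,19,arg); (16,14,fn); (16,15,arg); (17,9,arg); (17,9,fn); (18,13,arg); (18,13,fn); (19,17,fn); (19,18,arg)
final:
nodes: 9:O, 13:W, 14:A, 15:D, 16:A, 17:A, 18:A, 19:A
edges: (14,18,fn); (14,19,arg); (16,14,fn); (16,15,arg); (17,9,arg); (17,9,fn); (18,13,arg); (18,13,fn); (19,17,fn); (19,18,arg)


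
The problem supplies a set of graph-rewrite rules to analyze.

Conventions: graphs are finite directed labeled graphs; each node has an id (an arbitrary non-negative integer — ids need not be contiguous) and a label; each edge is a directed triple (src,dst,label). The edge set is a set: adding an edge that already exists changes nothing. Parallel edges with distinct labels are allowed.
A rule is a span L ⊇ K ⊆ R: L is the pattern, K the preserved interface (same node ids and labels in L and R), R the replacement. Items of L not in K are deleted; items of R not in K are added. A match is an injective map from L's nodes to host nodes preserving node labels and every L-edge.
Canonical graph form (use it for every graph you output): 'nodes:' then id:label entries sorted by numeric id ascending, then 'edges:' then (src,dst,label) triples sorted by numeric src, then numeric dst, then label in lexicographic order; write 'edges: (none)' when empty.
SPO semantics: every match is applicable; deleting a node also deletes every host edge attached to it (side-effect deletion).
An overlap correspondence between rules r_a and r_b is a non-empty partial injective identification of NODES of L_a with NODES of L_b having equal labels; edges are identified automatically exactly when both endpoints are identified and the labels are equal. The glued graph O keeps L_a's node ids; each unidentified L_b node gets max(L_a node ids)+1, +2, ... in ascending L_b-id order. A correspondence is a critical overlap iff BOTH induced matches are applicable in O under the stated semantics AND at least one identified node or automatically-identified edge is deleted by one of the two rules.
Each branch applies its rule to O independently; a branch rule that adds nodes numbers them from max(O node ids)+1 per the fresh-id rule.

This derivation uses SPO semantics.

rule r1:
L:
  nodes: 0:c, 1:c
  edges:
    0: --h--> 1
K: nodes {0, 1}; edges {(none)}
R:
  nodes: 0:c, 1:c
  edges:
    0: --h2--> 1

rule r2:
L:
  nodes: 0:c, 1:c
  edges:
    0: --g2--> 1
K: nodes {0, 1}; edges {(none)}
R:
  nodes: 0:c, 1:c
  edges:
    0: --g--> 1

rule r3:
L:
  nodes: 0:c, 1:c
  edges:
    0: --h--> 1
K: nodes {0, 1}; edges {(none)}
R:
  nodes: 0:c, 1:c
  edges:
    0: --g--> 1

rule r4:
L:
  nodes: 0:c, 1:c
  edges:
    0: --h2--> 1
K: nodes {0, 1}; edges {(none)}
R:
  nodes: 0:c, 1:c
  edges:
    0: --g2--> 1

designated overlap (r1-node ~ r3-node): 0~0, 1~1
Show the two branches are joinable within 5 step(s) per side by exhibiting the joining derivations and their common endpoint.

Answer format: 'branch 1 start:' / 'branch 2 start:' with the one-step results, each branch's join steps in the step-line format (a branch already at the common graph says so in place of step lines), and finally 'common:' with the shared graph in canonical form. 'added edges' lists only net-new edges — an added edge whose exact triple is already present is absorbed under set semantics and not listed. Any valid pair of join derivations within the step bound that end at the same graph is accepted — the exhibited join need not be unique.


branch 1 start:
nodes: 0:c, 1:c
edges: (0,1,h2)
branch 2 start:
nodes: 0:c, 1:c
edges: (0,1,g)
branch 1 step 1: rule r4; match: 0->0, 1->1; deleted nodes (none); deleted edges (0,1,h2); added nodes (none); added edges (0,1,g2); result: nodes: 0:c, 1:c edges: (0,1,g2)
branch 1 step 2: rule r2; match: 0->0, 1->1; deleted nodes (none); deleted edges (0,1,g2); added nodes (none); added edges (0,1,g); result: nodes: 0:c, 1:c edges: (0,1,g)
branch 2: already at the common graph (0 steps)
common:
nodes: 0:c, 1:c
edges: (0,1,g)


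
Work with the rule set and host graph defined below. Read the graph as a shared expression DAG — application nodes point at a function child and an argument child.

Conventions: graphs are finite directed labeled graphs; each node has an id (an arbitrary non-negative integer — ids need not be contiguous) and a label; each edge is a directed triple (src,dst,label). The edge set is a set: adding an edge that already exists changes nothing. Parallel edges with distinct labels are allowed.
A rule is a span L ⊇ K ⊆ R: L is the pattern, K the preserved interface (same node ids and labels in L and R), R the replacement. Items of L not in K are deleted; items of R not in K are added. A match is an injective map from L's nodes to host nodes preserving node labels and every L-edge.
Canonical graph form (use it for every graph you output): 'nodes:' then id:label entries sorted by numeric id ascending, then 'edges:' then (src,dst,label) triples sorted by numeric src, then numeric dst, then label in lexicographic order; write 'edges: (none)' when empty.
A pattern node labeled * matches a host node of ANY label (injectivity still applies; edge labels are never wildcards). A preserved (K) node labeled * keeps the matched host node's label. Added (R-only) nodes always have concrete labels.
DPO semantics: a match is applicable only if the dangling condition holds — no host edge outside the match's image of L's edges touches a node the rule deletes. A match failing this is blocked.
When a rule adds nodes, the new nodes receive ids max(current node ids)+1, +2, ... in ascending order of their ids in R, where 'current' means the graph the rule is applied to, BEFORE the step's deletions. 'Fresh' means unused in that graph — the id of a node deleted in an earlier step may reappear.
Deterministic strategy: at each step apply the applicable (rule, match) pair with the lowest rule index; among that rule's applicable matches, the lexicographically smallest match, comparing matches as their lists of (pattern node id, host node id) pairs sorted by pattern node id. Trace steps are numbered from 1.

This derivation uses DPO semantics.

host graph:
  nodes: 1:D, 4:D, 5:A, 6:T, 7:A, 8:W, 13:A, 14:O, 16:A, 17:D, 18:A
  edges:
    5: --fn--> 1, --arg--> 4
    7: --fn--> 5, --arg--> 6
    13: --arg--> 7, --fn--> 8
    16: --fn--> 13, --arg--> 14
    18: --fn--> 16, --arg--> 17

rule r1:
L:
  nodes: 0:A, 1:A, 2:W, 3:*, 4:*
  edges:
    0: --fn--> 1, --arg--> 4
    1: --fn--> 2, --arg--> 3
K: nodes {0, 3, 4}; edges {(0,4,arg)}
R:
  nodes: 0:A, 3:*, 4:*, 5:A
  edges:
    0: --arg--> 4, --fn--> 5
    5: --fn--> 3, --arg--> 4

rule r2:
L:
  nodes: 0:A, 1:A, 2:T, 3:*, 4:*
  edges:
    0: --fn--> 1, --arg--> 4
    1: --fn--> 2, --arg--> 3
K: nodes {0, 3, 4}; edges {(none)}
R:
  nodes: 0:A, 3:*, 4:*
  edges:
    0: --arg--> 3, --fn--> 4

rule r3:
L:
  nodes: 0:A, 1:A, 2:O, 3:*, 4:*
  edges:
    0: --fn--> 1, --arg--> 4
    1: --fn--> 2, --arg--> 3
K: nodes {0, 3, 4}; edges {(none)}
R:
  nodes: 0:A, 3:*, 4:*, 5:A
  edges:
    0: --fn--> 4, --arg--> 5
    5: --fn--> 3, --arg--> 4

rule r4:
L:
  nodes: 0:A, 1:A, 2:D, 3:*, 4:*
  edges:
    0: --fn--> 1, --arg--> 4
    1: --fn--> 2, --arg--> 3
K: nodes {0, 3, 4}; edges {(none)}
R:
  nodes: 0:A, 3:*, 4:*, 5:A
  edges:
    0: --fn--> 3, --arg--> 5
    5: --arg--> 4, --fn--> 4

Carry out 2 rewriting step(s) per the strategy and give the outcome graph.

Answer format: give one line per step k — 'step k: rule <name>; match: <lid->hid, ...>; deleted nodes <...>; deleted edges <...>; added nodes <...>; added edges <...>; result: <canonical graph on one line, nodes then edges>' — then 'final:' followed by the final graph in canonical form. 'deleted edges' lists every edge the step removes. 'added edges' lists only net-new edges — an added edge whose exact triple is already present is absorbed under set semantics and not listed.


step 1: rule r1; match: 0->16, 1->13, 2->8, 3->7, 4->14; deleted nodes 8, 13; deleted edges (13,7,arg); (13,8,fn); (16,13,fn); added nodes 19; added edges (16,19,fn); (19,7,fn); (19,14,arg); result: nodes: 1:D, 4:D, 5:A, 6:T, 7:A, 14:O, 16:A, 17:D, 18:A, 19:A edges: (5,1,fn); (5,4,arg); (7,5,fn); (7,6,arg); (16,14,arg); (16,19,fn); (18,16,fn); (18,17,arg); (19,7,fn); (19,14,arg)
step 2: rule r4; match: 0->7, 1->5, 2->1, 3->4, 4->6; deleted nodes 1, 5; deleted edges (5,1,fn); (5,4,arg); (7,5,fn); (7,6,arg); added nodes 20; added edges (7,4,fn); (7,20,arg); (20,6,arg); (20,6,fn); result: nodes: 4:D, 6:T, 7:A, 14:O, 16:A, 17:D, 18:A, 19:A, 20:A edges: (7,4,fn); (7,20,arg); (16,14,arg); (16,19,fn); (18,16,fn); (18,17,arg); (19,7,fn); (19,14,arg); (20,6,arg); (20,6,fn)
final:
nodes: 4:D, 6:T, 7:A, 14:O, 16:A, 17:D, 18:A, 19:A, 20:A
edges: (7,4,fn); (7,20,arg); (16,14,arg); (16,19,fn); (18,16,fn); (18,17,arg); (19,7,fn); (19,14,arg); (20,6,arg); (20,6,fn)


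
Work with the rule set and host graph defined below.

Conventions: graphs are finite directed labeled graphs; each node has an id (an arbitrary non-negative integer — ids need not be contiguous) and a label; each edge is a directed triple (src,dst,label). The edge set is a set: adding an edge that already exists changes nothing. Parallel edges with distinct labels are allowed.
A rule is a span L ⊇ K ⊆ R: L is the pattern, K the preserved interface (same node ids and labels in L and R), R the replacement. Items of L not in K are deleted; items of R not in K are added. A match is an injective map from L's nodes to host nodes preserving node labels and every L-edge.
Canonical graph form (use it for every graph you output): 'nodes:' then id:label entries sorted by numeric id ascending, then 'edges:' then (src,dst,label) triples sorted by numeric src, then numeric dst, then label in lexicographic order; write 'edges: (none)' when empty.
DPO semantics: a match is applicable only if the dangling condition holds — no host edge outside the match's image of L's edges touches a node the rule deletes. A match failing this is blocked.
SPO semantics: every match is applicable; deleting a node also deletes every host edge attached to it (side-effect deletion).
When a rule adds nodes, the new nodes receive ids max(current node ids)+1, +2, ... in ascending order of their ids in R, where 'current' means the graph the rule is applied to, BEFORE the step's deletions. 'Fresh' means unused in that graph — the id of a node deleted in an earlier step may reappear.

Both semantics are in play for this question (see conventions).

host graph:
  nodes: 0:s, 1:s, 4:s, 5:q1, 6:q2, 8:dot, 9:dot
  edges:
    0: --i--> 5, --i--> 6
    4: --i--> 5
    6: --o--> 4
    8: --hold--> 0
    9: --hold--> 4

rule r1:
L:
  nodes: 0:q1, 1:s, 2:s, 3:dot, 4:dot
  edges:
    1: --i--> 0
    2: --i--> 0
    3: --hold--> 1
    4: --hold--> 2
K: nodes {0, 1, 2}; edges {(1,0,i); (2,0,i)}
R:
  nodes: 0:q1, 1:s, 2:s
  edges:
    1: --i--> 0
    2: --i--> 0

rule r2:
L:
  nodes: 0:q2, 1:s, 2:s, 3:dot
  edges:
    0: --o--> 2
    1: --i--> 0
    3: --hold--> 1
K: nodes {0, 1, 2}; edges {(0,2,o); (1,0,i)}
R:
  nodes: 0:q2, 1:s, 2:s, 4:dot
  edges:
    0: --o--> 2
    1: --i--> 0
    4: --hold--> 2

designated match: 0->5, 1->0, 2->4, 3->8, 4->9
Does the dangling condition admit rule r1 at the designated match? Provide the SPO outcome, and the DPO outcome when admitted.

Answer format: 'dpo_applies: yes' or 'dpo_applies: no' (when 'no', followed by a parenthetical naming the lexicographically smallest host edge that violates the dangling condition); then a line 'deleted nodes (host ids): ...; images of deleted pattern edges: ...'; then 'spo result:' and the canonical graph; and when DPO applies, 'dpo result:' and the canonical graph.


dpo_applies: yes
deleted nodes (host ids): 8, 9; images of deleted pattern edges: (8,0,hold); (9,4,hold)
spo result:
nodes: 0:s, 1:s, 4:s, 5:q1, 6:q2
edges: (0,5,i); (0,6,i); (4,5,i); (6,4,o)
dpo result:
nodes: 0:s, 1:s, 4:s, 5:q1, 6:q2
edges: (0,5,i); (0,6,i); (4,5,i); (6,4,o)


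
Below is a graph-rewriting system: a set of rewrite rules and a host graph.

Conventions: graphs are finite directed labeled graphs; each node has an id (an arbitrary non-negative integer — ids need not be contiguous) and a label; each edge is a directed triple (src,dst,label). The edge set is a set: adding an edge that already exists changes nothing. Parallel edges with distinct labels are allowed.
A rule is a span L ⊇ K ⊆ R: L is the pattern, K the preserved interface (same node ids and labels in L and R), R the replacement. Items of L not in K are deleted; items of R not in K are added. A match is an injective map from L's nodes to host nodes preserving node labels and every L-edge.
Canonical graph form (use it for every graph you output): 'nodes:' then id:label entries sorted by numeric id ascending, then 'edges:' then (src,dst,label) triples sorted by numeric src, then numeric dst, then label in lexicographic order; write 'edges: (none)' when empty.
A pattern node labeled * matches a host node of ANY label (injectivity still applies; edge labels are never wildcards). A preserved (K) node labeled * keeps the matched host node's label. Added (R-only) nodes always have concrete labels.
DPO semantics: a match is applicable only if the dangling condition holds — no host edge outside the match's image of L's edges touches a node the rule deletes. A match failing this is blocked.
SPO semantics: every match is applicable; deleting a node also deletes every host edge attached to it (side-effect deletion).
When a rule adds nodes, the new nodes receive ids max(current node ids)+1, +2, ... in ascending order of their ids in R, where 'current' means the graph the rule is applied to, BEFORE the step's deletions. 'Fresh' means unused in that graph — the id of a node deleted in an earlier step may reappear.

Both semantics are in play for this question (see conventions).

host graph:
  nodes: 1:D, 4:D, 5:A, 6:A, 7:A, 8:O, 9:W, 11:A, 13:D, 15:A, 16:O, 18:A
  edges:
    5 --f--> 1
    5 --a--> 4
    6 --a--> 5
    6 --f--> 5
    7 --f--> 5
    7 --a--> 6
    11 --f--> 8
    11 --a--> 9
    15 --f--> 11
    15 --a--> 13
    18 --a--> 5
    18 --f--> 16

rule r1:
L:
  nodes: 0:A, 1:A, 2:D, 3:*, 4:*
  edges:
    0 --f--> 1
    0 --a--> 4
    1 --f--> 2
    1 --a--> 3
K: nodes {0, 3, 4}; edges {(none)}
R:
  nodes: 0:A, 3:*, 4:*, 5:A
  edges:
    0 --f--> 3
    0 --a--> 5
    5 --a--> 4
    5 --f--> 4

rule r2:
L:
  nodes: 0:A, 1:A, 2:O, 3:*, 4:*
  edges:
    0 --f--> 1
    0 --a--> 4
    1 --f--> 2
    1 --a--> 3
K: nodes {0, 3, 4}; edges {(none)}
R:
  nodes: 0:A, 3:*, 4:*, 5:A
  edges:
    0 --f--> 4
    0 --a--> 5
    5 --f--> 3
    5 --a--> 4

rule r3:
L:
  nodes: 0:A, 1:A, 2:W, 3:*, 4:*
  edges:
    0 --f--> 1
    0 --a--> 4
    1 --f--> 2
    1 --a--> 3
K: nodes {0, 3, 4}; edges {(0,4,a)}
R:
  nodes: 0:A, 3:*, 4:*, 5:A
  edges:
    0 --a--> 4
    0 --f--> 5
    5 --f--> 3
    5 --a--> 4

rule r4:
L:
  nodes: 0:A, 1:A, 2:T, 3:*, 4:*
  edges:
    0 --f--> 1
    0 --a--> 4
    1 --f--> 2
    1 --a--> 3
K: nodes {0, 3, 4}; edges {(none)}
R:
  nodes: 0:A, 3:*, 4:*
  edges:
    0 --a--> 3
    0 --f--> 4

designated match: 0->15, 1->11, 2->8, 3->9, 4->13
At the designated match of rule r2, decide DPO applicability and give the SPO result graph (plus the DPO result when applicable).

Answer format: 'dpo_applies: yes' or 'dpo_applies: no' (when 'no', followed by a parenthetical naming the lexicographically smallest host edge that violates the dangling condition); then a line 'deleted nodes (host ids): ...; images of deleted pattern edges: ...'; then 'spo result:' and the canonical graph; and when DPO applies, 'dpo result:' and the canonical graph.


dpo_applies: yes
deleted nodes (host ids): 8, 11; images of deleted pattern edges: (11,8,f); (11,9,a); (15,11,f); (15,13,a)
spo result:
nodes: 1:D, 4:D, 5:A, 6:A, 7:A, 9:W, 13:D, 15:A, 16:O, 18:A, 19:A
edges: (5,1,f); (5,4,a); (6,5,a); (6,5,f); (7,5,f); (7,6,a); (15,13,f); (15,19,a); (18,5,a); (18,16,f); (19,9,f); (19,13,a)
dpo result:
nodes: 1:D, 4:D, 5:A, 6:A, 7:A, 9:W, 13:D, 15:A, 16:O, 18:A, 19:A
edges: (5,1,f); (5,4,a); (6,5,a); (6,5,f); (7,5,f); (7,6,a); (15,13,f); (15,19,a); (18,5,a); (18,16,f); (19,9,f); (19,13,a)
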